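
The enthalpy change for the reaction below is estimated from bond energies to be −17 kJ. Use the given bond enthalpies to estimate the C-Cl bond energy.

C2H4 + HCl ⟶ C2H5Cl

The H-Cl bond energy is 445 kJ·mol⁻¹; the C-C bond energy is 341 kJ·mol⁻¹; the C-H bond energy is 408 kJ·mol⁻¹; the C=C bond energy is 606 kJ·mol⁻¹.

D(C-Cl) ≈ 319 kJ/mol

Let D be the C-Cl bond energy.
Σ(broken) = 4×408 + 1×606 + 1×445 = 2683
Σ(formed) = 1×341 + 1×D + 5×408 = 2381 + D
ΔH = Σ(broken) − Σ(formed) = (2683) − (2381 + D) = +302 − D
Setting this equal to −17 kJ gives D = 319 kJ/mol.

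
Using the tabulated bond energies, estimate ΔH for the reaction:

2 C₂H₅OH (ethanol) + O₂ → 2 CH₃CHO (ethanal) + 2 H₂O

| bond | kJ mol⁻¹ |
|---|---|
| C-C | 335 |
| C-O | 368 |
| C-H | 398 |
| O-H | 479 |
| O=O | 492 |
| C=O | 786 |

ΔH ≈ −506 kJ

Bonds broken (reactants):
  C-C: 2 × 335 = 670
  C-H: 10 × 398 = 3980
  C-O: 2 × 368 = 736
  O-H: 2 × 479 = 958
  O=O: 1 × 492 = 492
  Σ(broken) = 6836 kJ
Bonds formed (products):
  C-C: 2 × 335 = 670
  C-H: 8 × 398 = 3184
  C=O: 2 × 786 = 1572
  O-H: 4 × 479 = 1916
  Σ(formed) = 7342 kJ
ΔH = Σ(broken) − Σ(formed) = 6836 − 7342 = −506 kJ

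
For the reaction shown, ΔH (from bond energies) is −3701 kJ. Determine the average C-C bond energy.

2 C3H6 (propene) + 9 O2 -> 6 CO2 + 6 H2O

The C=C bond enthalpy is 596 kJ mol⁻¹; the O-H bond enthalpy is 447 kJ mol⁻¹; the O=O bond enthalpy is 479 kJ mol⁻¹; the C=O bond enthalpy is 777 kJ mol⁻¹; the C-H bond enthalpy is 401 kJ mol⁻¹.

Let D be the C-C bond energy.
Σ(broken) = 2×D + 12×401 + 2×596 + 9×479 = 10315 + 2D
Σ(formed) = 12×777 + 12×447 = 14688
ΔH = Σ(broken) − Σ(formed) = (10315 + 2D) − (14688) = −4373 + 2D
Setting this equal to −3701 kJ gives 2D = 672, so D = 336 kJ/mol.

D(C-C) ≈ 336 kJ/mol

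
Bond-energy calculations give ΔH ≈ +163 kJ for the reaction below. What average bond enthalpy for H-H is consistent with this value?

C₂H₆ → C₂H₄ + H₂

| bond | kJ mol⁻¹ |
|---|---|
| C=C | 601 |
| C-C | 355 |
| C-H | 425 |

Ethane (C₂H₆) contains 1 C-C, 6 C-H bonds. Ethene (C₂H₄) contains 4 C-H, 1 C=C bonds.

D(H-H) ≈ 441 kJ/mol

Let D be the H-H bond energy.
Σ(broken) = 1×355 + 6×425 = 2905
Σ(formed) = 4×425 + 1×601 + 1×D = 2301 + D
ΔH = Σ(broken) − Σ(formed) = (2905) − (2301 + D) = +604 − D
Setting this equal to +163 kJ gives D = 441 kJ/mol.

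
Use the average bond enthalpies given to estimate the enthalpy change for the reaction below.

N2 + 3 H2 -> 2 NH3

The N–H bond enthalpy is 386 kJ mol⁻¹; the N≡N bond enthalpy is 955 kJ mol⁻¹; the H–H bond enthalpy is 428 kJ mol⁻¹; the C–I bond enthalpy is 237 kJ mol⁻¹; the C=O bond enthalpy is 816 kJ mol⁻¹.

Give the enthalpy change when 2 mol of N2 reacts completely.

ΔH = −154 kJ

Bonds broken (reactants):
  H–H: 3 × 428 = 1284
  N≡N: 1 × 955 = 955
  Σ(broken) = 2239 kJ
Bonds formed (products):
  N–H: 6 × 386 = 2316
  Σ(formed) = 2316 kJ
ΔH = Σ(broken) − Σ(formed) = 2239 − 2316 = −77 kJ
For 2× the reaction as written: 2 × (−77) = −154 kJ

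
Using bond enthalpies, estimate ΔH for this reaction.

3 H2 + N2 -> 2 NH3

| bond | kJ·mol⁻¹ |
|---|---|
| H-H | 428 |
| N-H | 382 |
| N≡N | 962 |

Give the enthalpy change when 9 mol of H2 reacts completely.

Bonds broken (reactants):
  H-H: 3 × 428 = 1284
  N≡N: 1 × 962 = 962
  Σ(broken) = 2246 kJ
Bonds formed (products):
  N-H: 6 × 382 = 2292
  Σ(formed) = 2292 kJ
ΔH = Σ(broken) − Σ(formed) = 2246 − 2292 = −46 kJ
For 3× the reaction as written: 3 × (−46) = −138 kJ

ΔH = −138 kJ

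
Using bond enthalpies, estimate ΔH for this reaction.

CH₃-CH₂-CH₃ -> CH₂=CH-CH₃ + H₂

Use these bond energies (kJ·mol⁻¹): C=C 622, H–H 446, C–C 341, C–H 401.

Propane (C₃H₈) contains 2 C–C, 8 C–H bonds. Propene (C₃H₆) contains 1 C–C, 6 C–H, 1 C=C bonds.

ΔH ≈ +75 kJ

Bonds broken (reactants):
  C–C: 2 × 341 = 682
  C–H: 8 × 401 = 3208
  Σ(broken) = 3890 kJ
Bonds formed (products):
  C–C: 1 × 341 = 341
  C–H: 6 × 401 = 2406
  C=C: 1 × 622 = 622
  H–H: 1 × 446 = 446
  Σ(formed) = 3815 kJ
ΔH = Σ(broken) − Σ(formed) = 3890 − 3815 = +75 kJ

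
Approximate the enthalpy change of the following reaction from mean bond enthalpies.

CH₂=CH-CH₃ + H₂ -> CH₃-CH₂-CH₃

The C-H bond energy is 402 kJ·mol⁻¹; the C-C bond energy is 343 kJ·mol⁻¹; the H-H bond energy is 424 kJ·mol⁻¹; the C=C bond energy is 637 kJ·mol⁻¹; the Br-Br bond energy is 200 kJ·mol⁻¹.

Bonds broken (reactants):
  C-C: 1 × 343 = 343
  C-H: 6 × 402 = 2412
  C=C: 1 × 637 = 637
  H-H: 1 × 424 = 424
  Σ(broken) = 3816 kJ
Bonds formed (products):
  C-C: 2 × 343 = 686
  C-H: 8 × 402 = 3216
  Σ(formed) = 3902 kJ
ΔH = Σ(broken) − Σ(formed) = 3816 − 3902 = −86 kJ

ΔH ≈ −86 kJ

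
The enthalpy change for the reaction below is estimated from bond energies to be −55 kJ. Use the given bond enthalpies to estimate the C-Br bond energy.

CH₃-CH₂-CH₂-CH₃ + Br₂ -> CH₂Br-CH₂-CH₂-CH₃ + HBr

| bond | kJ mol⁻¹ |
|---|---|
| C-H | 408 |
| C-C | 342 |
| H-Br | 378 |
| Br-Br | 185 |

D(C-Br) ≈ 270 kJ/mol

Let D be the C-Br bond energy.
Σ(broken) = 1×185 + 3×342 + 10×408 = 5291
Σ(formed) = 1×D + 3×342 + 9×408 + 1×378 = 5076 + D
ΔH = Σ(broken) − Σ(formed) = (5291) − (5076 + D) = +215 − D
Setting this equal to −55 kJ gives D = 270 kJ/mol.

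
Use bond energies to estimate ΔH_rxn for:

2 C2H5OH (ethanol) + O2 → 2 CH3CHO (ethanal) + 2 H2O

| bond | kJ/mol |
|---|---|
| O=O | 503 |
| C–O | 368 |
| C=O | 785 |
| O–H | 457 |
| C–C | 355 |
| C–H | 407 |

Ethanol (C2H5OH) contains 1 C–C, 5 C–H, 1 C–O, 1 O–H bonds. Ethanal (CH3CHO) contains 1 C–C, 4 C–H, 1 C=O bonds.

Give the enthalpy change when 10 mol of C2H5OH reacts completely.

Bonds broken (reactants):
  C–C: 2 × 355 = 710
  C–H: 10 × 407 = 4070
  C–O: 2 × 368 = 736
  O–H: 2 × 457 = 914
  O=O: 1 × 503 = 503
  Σ(broken) = 6933 kJ
Bonds formed (products):
  C–C: 2 × 355 = 710
  C–H: 8 × 407 = 3256
  C=O: 2 × 785 = 1570
  O–H: 4 × 457 = 1828
  Σ(formed) = 7364 kJ
ΔH = Σ(broken) − Σ(formed) = 6933 − 7364 = −431 kJ
For 5× the reaction as written: 5 × (−431) = −2155 kJ

ΔH = −2155 kJ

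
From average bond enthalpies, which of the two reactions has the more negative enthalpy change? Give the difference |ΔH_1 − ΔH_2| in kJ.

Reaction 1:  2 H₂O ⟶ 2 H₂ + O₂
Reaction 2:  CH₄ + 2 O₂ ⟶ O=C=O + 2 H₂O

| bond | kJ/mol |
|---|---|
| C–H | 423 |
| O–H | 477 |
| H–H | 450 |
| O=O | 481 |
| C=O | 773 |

Reaction 1:
  Bonds broken (reactants):
    O–H: 4 × 477 = 1908
    Σ(broken) = 1908 kJ
  Bonds formed (products):
    H–H: 2 × 450 = 900
    O=O: 1 × 481 = 481
    Σ(formed) = 1381 kJ
  ΔH_1 = 1908 − 1381 = +527 kJ
Reaction 2:
  Bonds broken (reactants):
    C–H: 4 × 423 = 1692
    O=O: 2 × 481 = 962
    Σ(broken) = 2654 kJ
  Bonds formed (products):
    C=O: 2 × 773 = 1546
    O–H: 4 × 477 = 1908
    Σ(formed) = 3454 kJ
  ΔH_2 = 2654 − 3454 = −800 kJ
ΔH_1 − ΔH_2 = +1327 kJ, so reaction 2 has the more negative ΔH; |ΔH_1 − ΔH_2| = 1327 kJ.

Reaction 2, by 1327 kJ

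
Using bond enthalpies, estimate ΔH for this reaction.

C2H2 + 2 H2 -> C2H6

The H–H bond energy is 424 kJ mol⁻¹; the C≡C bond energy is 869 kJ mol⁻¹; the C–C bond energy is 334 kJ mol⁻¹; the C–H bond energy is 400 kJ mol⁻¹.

Bonds broken (reactants):
  C≡C: 1 × 869 = 869
  C–H: 2 × 400 = 800
  H–H: 2 × 424 = 848
  Σ(broken) = 2517 kJ
Bonds formed (products):
  C–C: 1 × 334 = 334
  C–H: 6 × 400 = 2400
  Σ(formed) = 2734 kJ
ΔH = Σ(broken) − Σ(formed) = 2517 − 2734 = −217 kJ

ΔH ≈ −217 kJ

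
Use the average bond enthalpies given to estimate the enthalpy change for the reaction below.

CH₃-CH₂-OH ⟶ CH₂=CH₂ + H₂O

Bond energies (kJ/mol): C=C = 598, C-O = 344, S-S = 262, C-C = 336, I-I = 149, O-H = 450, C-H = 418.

ΔH ≈ +50 kJ

Bonds broken (reactants):
  C-C: 1 × 336 = 336
  C-H: 5 × 418 = 2090
  C-O: 1 × 344 = 344
  O-H: 1 × 450 = 450
  Σ(broken) = 3220 kJ
Bonds formed (products):
  C-H: 4 × 418 = 1672
  C=C: 1 × 598 = 598
  O-H: 2 × 450 = 900
  Σ(formed) = 3170 kJ
ΔH = Σ(broken) − Σ(formed) = 3220 − 3170 = +50 kJ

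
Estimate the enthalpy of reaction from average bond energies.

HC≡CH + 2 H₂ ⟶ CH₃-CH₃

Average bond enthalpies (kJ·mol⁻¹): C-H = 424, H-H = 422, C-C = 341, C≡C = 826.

ΔH ≈ −367 kJ

Bonds broken (reactants):
  C≡C: 1 × 826 = 826
  C-H: 2 × 424 = 848
  H-H: 2 × 422 = 844
  Σ(broken) = 2518 kJ
Bonds formed (products):
  C-C: 1 × 341 = 341
  C-H: 6 × 424 = 2544
  Σ(formed) = 2885 kJ
ΔH = Σ(broken) − Σ(formed) = 2518 − 2885 = −367 kJ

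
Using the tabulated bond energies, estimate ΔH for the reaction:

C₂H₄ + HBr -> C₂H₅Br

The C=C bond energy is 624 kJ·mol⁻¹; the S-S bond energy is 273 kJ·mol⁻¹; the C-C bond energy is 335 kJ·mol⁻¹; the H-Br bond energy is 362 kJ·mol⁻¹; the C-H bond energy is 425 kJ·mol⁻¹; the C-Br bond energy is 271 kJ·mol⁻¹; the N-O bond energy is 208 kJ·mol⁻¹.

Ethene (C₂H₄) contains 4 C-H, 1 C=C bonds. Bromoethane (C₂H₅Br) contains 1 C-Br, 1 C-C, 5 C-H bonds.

Bonds broken (reactants):
  C-H: 4 × 425 = 1700
  C=C: 1 × 624 = 624
  H-Br: 1 × 362 = 362
  Σ(broken) = 2686 kJ
Bonds formed (products):
  C-Br: 1 × 271 = 271
  C-C: 1 × 335 = 335
  C-H: 5 × 425 = 2125
  Σ(formed) = 2731 kJ
ΔH = Σ(broken) − Σ(formed) = 2686 − 2731 = −45 kJ

ΔH ≈ −45 kJ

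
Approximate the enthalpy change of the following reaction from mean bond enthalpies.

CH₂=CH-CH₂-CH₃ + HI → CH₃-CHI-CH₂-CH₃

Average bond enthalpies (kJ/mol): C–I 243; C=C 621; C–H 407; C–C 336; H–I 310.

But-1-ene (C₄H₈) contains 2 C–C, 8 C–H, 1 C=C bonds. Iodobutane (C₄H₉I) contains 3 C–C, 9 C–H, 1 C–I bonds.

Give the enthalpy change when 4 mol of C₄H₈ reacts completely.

ΔH = −220 kJ

Bonds broken (reactants):
  C–C: 2 × 336 = 672
  C–H: 8 × 407 = 3256
  C=C: 1 × 621 = 621
  H–I: 1 × 310 = 310
  Σ(broken) = 4859 kJ
Bonds formed (products):
  C–C: 3 × 336 = 1008
  C–H: 9 × 407 = 3663
  C–I: 1 × 243 = 243
  Σ(formed) = 4914 kJ
ΔH = Σ(broken) − Σ(formed) = 4859 − 4914 = −55 kJ
For 4× the reaction as written: 4 × (−55) = −220 kJ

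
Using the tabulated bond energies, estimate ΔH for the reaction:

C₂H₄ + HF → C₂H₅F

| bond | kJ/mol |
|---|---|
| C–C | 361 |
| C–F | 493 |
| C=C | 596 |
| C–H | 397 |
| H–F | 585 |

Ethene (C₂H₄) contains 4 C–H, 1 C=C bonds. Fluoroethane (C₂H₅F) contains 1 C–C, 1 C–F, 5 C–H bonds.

Bonds broken (reactants):
  C–H: 4 × 397 = 1588
  C=C: 1 × 596 = 596
  H–F: 1 × 585 = 585
  Σ(broken) = 2769 kJ
Bonds formed (products):
  C–C: 1 × 361 = 361
  C–F: 1 × 493 = 493
  C–H: 5 × 397 = 1985
  Σ(formed) = 2839 kJ
ΔH = Σ(broken) − Σ(formed) = 2769 − 2839 = −70 kJ

ΔH ≈ −70 kJ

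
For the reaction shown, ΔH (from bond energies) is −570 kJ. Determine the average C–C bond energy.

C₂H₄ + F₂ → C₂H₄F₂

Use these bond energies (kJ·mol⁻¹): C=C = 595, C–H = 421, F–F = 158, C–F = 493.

Let D be the C–C bond energy.
Σ(broken) = 4×421 + 1×595 + 1×158 = 2437
Σ(formed) = 1×D + 2×493 + 4×421 = 2670 + D
ΔH = Σ(broken) − Σ(formed) = (2437) − (2670 + D) = −233 − D
Setting this equal to −570 kJ gives D = 337 kJ/mol.

D(C–C) ≈ 337 kJ/mol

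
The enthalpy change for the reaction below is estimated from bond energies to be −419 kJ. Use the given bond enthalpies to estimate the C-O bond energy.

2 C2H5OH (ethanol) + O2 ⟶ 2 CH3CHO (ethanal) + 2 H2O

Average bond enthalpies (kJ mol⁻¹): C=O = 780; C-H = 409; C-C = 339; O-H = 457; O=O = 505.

D(C-O) ≈ 366 kJ/mol

Let D be the C-O bond energy.
Σ(broken) = 2×339 + 10×409 + 2×D + 2×457 + 1×505 = 6187 + 2D
Σ(formed) = 2×339 + 8×409 + 2×780 + 4×457 = 7338
ΔH = Σ(broken) − Σ(formed) = (6187 + 2D) − (7338) = −1151 + 2D
Setting this equal to −419 kJ gives 2D = 732, so D = 366 kJ/mol.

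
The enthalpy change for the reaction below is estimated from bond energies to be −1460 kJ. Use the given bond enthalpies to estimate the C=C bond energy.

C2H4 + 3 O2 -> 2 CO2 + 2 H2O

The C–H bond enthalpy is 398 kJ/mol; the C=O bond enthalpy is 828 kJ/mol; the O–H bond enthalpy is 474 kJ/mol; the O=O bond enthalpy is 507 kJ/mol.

D(C=C) ≈ 635 kJ/mol

Let D be the C=C bond energy.
Σ(broken) = 4×398 + 1×D + 3×507 = 3113 + D
Σ(formed) = 4×828 + 4×474 = 5208
ΔH = Σ(broken) − Σ(formed) = (3113 + D) − (5208) = −2095 + D
Setting this equal to −1460 kJ gives D = 635 kJ/mol.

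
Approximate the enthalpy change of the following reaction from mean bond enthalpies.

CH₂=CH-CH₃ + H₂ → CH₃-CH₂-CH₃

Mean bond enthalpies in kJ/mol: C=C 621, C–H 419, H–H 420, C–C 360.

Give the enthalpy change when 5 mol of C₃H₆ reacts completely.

Bonds broken (reactants):
  C–C: 1 × 360 = 360
  C–H: 6 × 419 = 2514
  C=C: 1 × 621 = 621
  H–H: 1 × 420 = 420
  Σ(broken) = 3915 kJ
Bonds formed (products):
  C–C: 2 × 360 = 720
  C–H: 8 × 419 = 3352
  Σ(formed) = 4072 kJ
ΔH = Σ(broken) − Σ(formed) = 3915 − 4072 = −157 kJ
For 5× the reaction as written: 5 × (−157) = −785 kJ

ΔH = −785 kJ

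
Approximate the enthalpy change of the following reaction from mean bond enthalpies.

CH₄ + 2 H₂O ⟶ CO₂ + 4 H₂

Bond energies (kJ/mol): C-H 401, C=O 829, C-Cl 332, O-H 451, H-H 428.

ΔH ≈ +38 kJ

Bonds broken (reactants):
  C-H: 4 × 401 = 1604
  O-H: 4 × 451 = 1804
  Σ(broken) = 3408 kJ
Bonds formed (products):
  C=O: 2 × 829 = 1658
  H-H: 4 × 428 = 1712
  Σ(formed) = 3370 kJ
ΔH = Σ(broken) − Σ(formed) = 3408 − 3370 = +38 kJ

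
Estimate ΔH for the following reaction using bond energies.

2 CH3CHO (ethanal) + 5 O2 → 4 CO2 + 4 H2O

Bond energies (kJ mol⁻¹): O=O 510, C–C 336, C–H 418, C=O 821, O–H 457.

ΔH ≈ −2016 kJ

Bonds broken (reactants):
  C–C: 2 × 336 = 672
  C–H: 8 × 418 = 3344
  C=O: 2 × 821 = 1642
  O=O: 5 × 510 = 2550
  Σ(broken) = 8208 kJ
Bonds formed (products):
  C=O: 8 × 821 = 6568
  O–H: 8 × 457 = 3656
  Σ(formed) = 10224 kJ
ΔH = Σ(broken) − Σ(formed) = 8208 − 10224 = −2016 kJ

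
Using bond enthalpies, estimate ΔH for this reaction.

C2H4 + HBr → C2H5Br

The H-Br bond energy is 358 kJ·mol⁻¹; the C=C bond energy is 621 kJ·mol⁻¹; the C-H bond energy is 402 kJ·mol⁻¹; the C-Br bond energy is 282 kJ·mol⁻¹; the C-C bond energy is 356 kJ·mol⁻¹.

ΔH ≈ −61 kJ

Bonds broken (reactants):
  C-H: 4 × 402 = 1608
  C=C: 1 × 621 = 621
  H-Br: 1 × 358 = 358
  Σ(broken) = 2587 kJ
Bonds formed (products):
  C-Br: 1 × 282 = 282
  C-C: 1 × 356 = 356
  C-H: 5 × 402 = 2010
  Σ(formed) = 2648 kJ
ΔH = Σ(broken) − Σ(formed) = 2587 − 2648 = −61 kJ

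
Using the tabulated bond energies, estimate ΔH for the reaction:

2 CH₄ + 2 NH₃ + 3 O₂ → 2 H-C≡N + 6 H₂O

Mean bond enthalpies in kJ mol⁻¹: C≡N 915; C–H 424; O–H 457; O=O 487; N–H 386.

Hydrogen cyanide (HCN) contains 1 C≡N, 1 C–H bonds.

Bonds broken (reactants):
  C–H: 8 × 424 = 3392
  N–H: 6 × 386 = 2316
  O=O: 3 × 487 = 1461
  Σ(broken) = 7169 kJ
Bonds formed (products):
  C≡N: 2 × 915 = 1830
  C–H: 2 × 424 = 848
  O–H: 12 × 457 = 5484
  Σ(formed) = 8162 kJ
ΔH = Σ(broken) − Σ(formed) = 7169 − 8162 = −993 kJ

ΔH ≈ −993 kJ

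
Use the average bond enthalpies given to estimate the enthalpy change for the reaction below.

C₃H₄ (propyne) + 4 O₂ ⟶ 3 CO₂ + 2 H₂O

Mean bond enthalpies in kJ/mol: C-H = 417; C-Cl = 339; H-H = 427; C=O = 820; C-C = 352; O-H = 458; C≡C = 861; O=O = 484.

ΔH ≈ −1935 kJ

Bonds broken (reactants):
  C≡C: 1 × 861 = 861
  C-C: 1 × 352 = 352
  C-H: 4 × 417 = 1668
  O=O: 4 × 484 = 1936
  Σ(broken) = 4817 kJ
Bonds formed (products):
  C=O: 6 × 820 = 4920
  O-H: 4 × 458 = 1832
  Σ(formed) = 6752 kJ
ΔH = Σ(broken) − Σ(formed) = 4817 − 6752 = −1935 kJ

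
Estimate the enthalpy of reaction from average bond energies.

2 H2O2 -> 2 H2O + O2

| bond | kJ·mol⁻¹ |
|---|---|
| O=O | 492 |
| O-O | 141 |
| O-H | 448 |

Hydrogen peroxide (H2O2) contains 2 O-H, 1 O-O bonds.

Bonds broken (reactants):
  O-H: 4 × 448 = 1792
  O-O: 2 × 141 = 282
  Σ(broken) = 2074 kJ
Bonds formed (products):
  O-H: 4 × 448 = 1792
  O=O: 1 × 492 = 492
  Σ(formed) = 2284 kJ
ΔH = Σ(broken) − Σ(formed) = 2074 − 2284 = −210 kJ

ΔH ≈ −210 kJ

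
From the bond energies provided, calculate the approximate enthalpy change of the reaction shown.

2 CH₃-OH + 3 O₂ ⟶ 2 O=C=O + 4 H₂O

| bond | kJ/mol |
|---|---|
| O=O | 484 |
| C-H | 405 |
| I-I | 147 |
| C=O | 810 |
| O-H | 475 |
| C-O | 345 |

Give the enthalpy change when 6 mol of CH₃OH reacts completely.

Bonds broken (reactants):
  C-H: 6 × 405 = 2430
  C-O: 2 × 345 = 690
  O-H: 2 × 475 = 950
  O=O: 3 × 484 = 1452
  Σ(broken) = 5522 kJ
Bonds formed (products):
  C=O: 4 × 810 = 3240
  O-H: 8 × 475 = 3800
  Σ(formed) = 7040 kJ
ΔH = Σ(broken) − Σ(formed) = 5522 − 7040 = −1518 kJ
For 3× the reaction as written: 3 × (−1518) = −4554 kJ

ΔH = −4554 kJ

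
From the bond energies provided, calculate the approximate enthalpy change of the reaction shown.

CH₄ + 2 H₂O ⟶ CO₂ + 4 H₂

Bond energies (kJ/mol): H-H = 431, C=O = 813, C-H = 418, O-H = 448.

Bonds broken (reactants):
  C-H: 4 × 418 = 1672
  O-H: 4 × 448 = 1792
  Σ(broken) = 3464 kJ
Bonds formed (products):
  C=O: 2 × 813 = 1626
  H-H: 4 × 431 = 1724
  Σ(formed) = 3350 kJ
ΔH = Σ(broken) − Σ(formed) = 3464 − 3350 = +114 kJ

ΔH ≈ +114 kJ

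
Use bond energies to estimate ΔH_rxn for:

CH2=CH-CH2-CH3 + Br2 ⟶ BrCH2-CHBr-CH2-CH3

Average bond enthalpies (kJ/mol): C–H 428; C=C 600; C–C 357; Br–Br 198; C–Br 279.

Bonds broken (reactants):
  Br–Br: 1 × 198 = 198
  C–C: 2 × 357 = 714
  C–H: 8 × 428 = 3424
  C=C: 1 × 600 = 600
  Σ(broken) = 4936 kJ
Bonds formed (products):
  C–Br: 2 × 279 = 558
  C–C: 3 × 357 = 1071
  C–H: 8 × 428 = 3424
  Σ(formed) = 5053 kJ
ΔH = Σ(broken) − Σ(formed) = 4936 − 5053 = −117 kJ

ΔH ≈ −117 kJ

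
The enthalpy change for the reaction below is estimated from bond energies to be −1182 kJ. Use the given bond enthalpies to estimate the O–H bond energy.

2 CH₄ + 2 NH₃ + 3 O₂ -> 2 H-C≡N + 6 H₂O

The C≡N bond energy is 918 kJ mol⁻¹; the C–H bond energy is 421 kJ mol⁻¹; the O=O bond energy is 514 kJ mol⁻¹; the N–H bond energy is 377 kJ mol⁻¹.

Let D be the O–H bond energy.
Σ(broken) = 8×421 + 6×377 + 3×514 = 7172
Σ(formed) = 2×918 + 2×421 + 12×D = 2678 + 12D
ΔH = Σ(broken) − Σ(formed) = (7172) − (2678 + 12D) = +4494 − 12D
Setting this equal to −1182 kJ gives 12D = 5676, so D = 473 kJ/mol.

D(O–H) ≈ 473 kJ/mol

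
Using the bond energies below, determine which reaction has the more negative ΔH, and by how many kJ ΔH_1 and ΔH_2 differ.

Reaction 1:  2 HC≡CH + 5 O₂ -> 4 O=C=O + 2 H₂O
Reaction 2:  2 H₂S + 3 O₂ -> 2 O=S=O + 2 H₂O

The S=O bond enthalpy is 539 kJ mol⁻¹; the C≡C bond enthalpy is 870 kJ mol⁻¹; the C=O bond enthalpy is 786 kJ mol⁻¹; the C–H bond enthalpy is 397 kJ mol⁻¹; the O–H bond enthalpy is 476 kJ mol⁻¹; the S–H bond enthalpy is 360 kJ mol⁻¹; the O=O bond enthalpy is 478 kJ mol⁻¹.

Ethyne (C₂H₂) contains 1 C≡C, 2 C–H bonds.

Reaction 1:
  Bonds broken (reactants):
    C≡C: 2 × 870 = 1740
    C–H: 4 × 397 = 1588
    O=O: 5 × 478 = 2390
    Σ(broken) = 5718 kJ
  Bonds formed (products):
    C=O: 8 × 786 = 6288
    O–H: 4 × 476 = 1904
    Σ(formed) = 8192 kJ
  ΔH_1 = 5718 − 8192 = −2474 kJ
Reaction 2:
  Bonds broken (reactants):
    O=O: 3 × 478 = 1434
    S–H: 4 × 360 = 1440
    Σ(broken) = 2874 kJ
  Bonds formed (products):
    O–H: 4 × 476 = 1904
    S=O: 4 × 539 = 2156
    Σ(formed) = 4060 kJ
  ΔH_2 = 2874 − 4060 = −1186 kJ
ΔH_1 − ΔH_2 = −1288 kJ, so reaction 1 has the more negative ΔH; |ΔH_1 − ΔH_2| = 1288 kJ.

Reaction 1, by 1288 kJ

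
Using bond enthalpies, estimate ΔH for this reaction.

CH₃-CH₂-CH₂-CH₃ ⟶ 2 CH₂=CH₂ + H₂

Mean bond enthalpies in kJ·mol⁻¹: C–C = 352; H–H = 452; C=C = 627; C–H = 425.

ΔH ≈ +200 kJ

Bonds broken (reactants):
  C–C: 3 × 352 = 1056
  C–H: 10 × 425 = 4250
  Σ(broken) = 5306 kJ
Bonds formed (products):
  C–H: 8 × 425 = 3400
  C=C: 2 × 627 = 1254
  H–H: 1 × 452 = 452
  Σ(formed) = 5106 kJ
ΔH = Σ(broken) − Σ(formed) = 5306 − 5106 = +200 kJ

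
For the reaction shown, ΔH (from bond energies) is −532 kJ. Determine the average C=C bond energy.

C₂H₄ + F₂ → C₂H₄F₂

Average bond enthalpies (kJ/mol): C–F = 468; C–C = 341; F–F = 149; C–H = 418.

D(C=C) ≈ 596 kJ/mol

Let D be the C=C bond energy.
Σ(broken) = 4×418 + 1×D + 1×149 = 1821 + D
Σ(formed) = 1×341 + 2×468 + 4×418 = 2949
ΔH = Σ(broken) − Σ(formed) = (1821 + D) − (2949) = −1128 + D
Setting this equal to −532 kJ gives D = 596 kJ/mol.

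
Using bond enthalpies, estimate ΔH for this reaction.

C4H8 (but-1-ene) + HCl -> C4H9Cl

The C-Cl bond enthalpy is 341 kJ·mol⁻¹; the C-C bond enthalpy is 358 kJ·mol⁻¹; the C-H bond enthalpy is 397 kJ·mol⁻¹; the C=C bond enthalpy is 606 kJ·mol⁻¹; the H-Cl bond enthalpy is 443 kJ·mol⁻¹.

Bonds broken (reactants):
  C-C: 2 × 358 = 716
  C-H: 8 × 397 = 3176
  C=C: 1 × 606 = 606
  H-Cl: 1 × 443 = 443
  Σ(broken) = 4941 kJ
Bonds formed (products):
  C-C: 3 × 358 = 1074
  C-Cl: 1 × 341 = 341
  C-H: 9 × 397 = 3573
  Σ(formed) = 4988 kJ
ΔH = Σ(broken) − Σ(formed) = 4941 − 4988 = −47 kJ

ΔH ≈ −47 kJ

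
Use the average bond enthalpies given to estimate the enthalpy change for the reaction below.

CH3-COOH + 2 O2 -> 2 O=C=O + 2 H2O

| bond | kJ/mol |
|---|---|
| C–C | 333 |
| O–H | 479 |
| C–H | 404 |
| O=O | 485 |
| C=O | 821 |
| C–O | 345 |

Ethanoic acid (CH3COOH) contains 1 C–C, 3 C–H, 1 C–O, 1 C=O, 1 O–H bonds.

ΔH ≈ −1040 kJ

Bonds broken (reactants):
  C–C: 1 × 333 = 333
  C–H: 3 × 404 = 1212
  C–O: 1 × 345 = 345
  C=O: 1 × 821 = 821
  O–H: 1 × 479 = 479
  O=O: 2 × 485 = 970
  Σ(broken) = 4160 kJ
Bonds formed (products):
  C=O: 4 × 821 = 3284
  O–H: 4 × 479 = 1916
  Σ(formed) = 5200 kJ
ΔH = Σ(broken) − Σ(formed) = 4160 − 5200 = −1040 kJ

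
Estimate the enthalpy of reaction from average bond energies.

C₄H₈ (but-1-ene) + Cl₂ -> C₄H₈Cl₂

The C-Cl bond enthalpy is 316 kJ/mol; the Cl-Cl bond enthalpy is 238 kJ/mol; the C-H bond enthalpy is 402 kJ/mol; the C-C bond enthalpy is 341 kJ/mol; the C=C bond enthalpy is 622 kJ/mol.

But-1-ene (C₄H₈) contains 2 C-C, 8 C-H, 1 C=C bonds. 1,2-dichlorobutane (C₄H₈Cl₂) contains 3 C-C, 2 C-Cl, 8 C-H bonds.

ΔH ≈ −113 kJ

Bonds broken (reactants):
  C-C: 2 × 341 = 682
  C-H: 8 × 402 = 3216
  C=C: 1 × 622 = 622
  Cl-Cl: 1 × 238 = 238
  Σ(broken) = 4758 kJ
Bonds formed (products):
  C-C: 3 × 341 = 1023
  C-Cl: 2 × 316 = 632
  C-H: 8 × 402 = 3216
  Σ(formed) = 4871 kJ
ΔH = Σ(broken) − Σ(formed) = 4758 − 4871 = −113 kJ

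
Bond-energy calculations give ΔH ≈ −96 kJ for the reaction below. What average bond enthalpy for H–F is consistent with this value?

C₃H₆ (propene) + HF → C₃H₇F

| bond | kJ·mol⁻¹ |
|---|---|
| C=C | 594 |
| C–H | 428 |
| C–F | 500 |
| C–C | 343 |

Let D be the H–F bond energy.
Σ(broken) = 1×343 + 6×428 + 1×594 + 1×D = 3505 + D
Σ(formed) = 2×343 + 1×500 + 7×428 = 4182
ΔH = Σ(broken) − Σ(formed) = (3505 + D) − (4182) = −677 + D
Setting this equal to −96 kJ gives D = 581 kJ/mol.

D(H–F) ≈ 581 kJ/mol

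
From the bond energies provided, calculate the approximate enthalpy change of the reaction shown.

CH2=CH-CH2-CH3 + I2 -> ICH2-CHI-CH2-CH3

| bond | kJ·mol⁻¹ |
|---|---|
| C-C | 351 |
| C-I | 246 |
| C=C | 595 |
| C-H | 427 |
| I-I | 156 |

ΔH ≈ −92 kJ

Bonds broken (reactants):
  C-C: 2 × 351 = 702
  C-H: 8 × 427 = 3416
  C=C: 1 × 595 = 595
  I-I: 1 × 156 = 156
  Σ(broken) = 4869 kJ
Bonds formed (products):
  C-C: 3 × 351 = 1053
  C-H: 8 × 427 = 3416
  C-I: 2 × 246 = 492
  Σ(formed) = 4961 kJ
ΔH = Σ(broken) − Σ(formed) = 4869 − 4961 = −92 kJ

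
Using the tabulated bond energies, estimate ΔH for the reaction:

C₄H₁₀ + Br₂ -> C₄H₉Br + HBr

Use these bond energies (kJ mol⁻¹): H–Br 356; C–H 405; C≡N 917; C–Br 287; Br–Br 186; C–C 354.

ΔH ≈ −52 kJ

Bonds broken (reactants):
  Br–Br: 1 × 186 = 186
  C–C: 3 × 354 = 1062
  C–H: 10 × 405 = 4050
  Σ(broken) = 5298 kJ
Bonds formed (products):
  C–Br: 1 × 287 = 287
  C–C: 3 × 354 = 1062
  C–H: 9 × 405 = 3645
  H–Br: 1 × 356 = 356
  Σ(formed) = 5350 kJ
ΔH = Σ(broken) − Σ(formed) = 5298 − 5350 = −52 kJ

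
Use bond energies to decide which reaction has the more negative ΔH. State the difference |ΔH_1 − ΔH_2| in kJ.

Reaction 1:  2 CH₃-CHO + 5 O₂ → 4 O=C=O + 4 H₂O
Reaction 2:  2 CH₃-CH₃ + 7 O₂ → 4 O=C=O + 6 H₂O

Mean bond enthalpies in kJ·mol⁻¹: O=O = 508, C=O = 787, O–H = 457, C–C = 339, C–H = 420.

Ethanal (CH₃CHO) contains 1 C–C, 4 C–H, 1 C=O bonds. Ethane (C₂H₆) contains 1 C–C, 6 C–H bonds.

Reaction 2, by 706 kJ

Reaction 1:
  Bonds broken (reactants):
    C–C: 2 × 339 = 678
    C–H: 8 × 420 = 3360
    C=O: 2 × 787 = 1574
    O=O: 5 × 508 = 2540
    Σ(broken) = 8152 kJ
  Bonds formed (products):
    C=O: 8 × 787 = 6296
    O–H: 8 × 457 = 3656
    Σ(formed) = 9952 kJ
  ΔH_1 = 8152 − 9952 = −1800 kJ
Reaction 2:
  Bonds broken (reactants):
    C–C: 2 × 339 = 678
    C–H: 12 × 420 = 5040
    O=O: 7 × 508 = 3556
    Σ(broken) = 9274 kJ
  Bonds formed (products):
    C=O: 8 × 787 = 6296
    O–H: 12 × 457 = 5484
    Σ(formed) = 11780 kJ
  ΔH_2 = 9274 − 11780 = −2506 kJ
ΔH_1 − ΔH_2 = +706 kJ, so reaction 2 has the more negative ΔH; |ΔH_1 − ΔH_2| = 706 kJ.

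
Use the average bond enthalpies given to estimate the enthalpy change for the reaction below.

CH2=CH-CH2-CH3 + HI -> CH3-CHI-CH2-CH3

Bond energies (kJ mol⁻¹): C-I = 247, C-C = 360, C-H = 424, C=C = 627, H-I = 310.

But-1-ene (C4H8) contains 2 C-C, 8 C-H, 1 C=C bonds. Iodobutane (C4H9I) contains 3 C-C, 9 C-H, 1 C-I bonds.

Bonds broken (reactants):
  C-C: 2 × 360 = 720
  C-H: 8 × 424 = 3392
  C=C: 1 × 627 = 627
  H-I: 1 × 310 = 310
  Σ(broken) = 5049 kJ
Bonds formed (products):
  C-C: 3 × 360 = 1080
  C-H: 9 × 424 = 3816
  C-I: 1 × 247 = 247
  Σ(formed) = 5143 kJ
ΔH = Σ(broken) − Σ(formed) = 5049 − 5143 = −94 kJ

ΔH ≈ −94 kJ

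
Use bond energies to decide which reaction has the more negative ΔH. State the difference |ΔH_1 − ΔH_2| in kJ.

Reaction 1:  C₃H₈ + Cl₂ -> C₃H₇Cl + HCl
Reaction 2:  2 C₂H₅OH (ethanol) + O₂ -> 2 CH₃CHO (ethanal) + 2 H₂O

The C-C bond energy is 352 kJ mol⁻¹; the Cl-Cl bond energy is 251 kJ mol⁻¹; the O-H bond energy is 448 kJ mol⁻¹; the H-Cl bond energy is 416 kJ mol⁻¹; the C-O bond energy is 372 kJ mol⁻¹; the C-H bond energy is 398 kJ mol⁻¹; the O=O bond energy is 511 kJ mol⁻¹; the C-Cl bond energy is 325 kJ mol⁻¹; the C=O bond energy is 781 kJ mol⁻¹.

Reaction 1:
  Bonds broken (reactants):
    C-C: 2 × 352 = 704
    C-H: 8 × 398 = 3184
    Cl-Cl: 1 × 251 = 251
    Σ(broken) = 4139 kJ
  Bonds formed (products):
    C-C: 2 × 352 = 704
    C-Cl: 1 × 325 = 325
    C-H: 7 × 398 = 2786
    H-Cl: 1 × 416 = 416
    Σ(formed) = 4231 kJ
  ΔH_1 = 4139 − 4231 = −92 kJ
Reaction 2:
  Bonds broken (reactants):
    C-C: 2 × 352 = 704
    C-H: 10 × 398 = 3980
    C-O: 2 × 372 = 744
    O-H: 2 × 448 = 896
    O=O: 1 × 511 = 511
    Σ(broken) = 6835 kJ
  Bonds formed (products):
    C-C: 2 × 352 = 704
    C-H: 8 × 398 = 3184
    C=O: 2 × 781 = 1562
    O-H: 4 × 448 = 1792
    Σ(formed) = 7242 kJ
  ΔH_2 = 6835 − 7242 = −407 kJ
ΔH_1 − ΔH_2 = +315 kJ, so reaction 2 has the more negative ΔH; |ΔH_1 − ΔH_2| = 315 kJ.

Reaction 2, by 315 kJ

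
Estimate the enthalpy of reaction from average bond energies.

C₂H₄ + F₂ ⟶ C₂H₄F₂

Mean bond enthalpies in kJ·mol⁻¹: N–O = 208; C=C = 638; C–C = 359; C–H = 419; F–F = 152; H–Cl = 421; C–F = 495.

ΔH ≈ −559 kJ

Bonds broken (reactants):
  C–H: 4 × 419 = 1676
  C=C: 1 × 638 = 638
  F–F: 1 × 152 = 152
  Σ(broken) = 2466 kJ
Bonds formed (products):
  C–C: 1 × 359 = 359
  C–F: 2 × 495 = 990
  C–H: 4 × 419 = 1676
  Σ(formed) = 3025 kJ
ΔH = Σ(broken) − Σ(formed) = 2466 − 3025 = −559 kJ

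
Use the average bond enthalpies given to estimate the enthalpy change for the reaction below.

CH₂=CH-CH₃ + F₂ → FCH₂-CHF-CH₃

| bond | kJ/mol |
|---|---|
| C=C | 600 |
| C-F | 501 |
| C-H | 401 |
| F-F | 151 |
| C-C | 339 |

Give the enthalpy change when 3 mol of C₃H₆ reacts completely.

ΔH = −1770 kJ

Bonds broken (reactants):
  C-C: 1 × 339 = 339
  C-H: 6 × 401 = 2406
  C=C: 1 × 600 = 600
  F-F: 1 × 151 = 151
  Σ(broken) = 3496 kJ
Bonds formed (products):
  C-C: 2 × 339 = 678
  C-F: 2 × 501 = 1002
  C-H: 6 × 401 = 2406
  Σ(formed) = 4086 kJ
ΔH = Σ(broken) − Σ(formed) = 3496 − 4086 = −590 kJ
For 3× the reaction as written: 3 × (−590) = −1770 kJ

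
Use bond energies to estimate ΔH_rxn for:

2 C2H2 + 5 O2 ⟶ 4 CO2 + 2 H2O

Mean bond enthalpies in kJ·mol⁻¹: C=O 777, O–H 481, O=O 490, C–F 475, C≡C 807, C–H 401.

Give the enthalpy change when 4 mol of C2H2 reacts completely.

ΔH = −4944 kJ

Bonds broken (reactants):
  C≡C: 2 × 807 = 1614
  C–H: 4 × 401 = 1604
  O=O: 5 × 490 = 2450
  Σ(broken) = 5668 kJ
Bonds formed (products):
  C=O: 8 × 777 = 6216
  O–H: 4 × 481 = 1924
  Σ(formed) = 8140 kJ
ΔH = Σ(broken) − Σ(formed) = 5668 − 8140 = −2472 kJ
For 2× the reaction as written: 2 × (−2472) = −4944 kJ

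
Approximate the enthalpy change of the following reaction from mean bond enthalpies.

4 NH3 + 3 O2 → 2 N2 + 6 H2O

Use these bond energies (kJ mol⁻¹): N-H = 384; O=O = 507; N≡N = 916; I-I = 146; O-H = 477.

Bonds broken (reactants):
  N-H: 12 × 384 = 4608
  O=O: 3 × 507 = 1521
  Σ(broken) = 6129 kJ
Bonds formed (products):
  N≡N: 2 × 916 = 1832
  O-H: 12 × 477 = 5724
  Σ(formed) = 7556 kJ
ΔH = Σ(broken) − Σ(formed) = 6129 − 7556 = −1427 kJ

ΔH ≈ −1427 kJ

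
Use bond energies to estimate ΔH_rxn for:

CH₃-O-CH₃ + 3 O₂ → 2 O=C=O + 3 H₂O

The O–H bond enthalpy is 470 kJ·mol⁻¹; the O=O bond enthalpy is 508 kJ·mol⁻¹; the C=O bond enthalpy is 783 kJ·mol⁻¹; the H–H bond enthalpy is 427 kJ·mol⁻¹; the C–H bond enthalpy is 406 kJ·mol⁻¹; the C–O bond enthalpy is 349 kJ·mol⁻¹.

ΔH ≈ −1294 kJ

Bonds broken (reactants):
  C–H: 6 × 406 = 2436
  C–O: 2 × 349 = 698
  O=O: 3 × 508 = 1524
  Σ(broken) = 4658 kJ
Bonds formed (products):
  C=O: 4 × 783 = 3132
  O–H: 6 × 470 = 2820
  Σ(formed) = 5952 kJ
ΔH = Σ(broken) − Σ(formed) = 4658 − 5952 = −1294 kJ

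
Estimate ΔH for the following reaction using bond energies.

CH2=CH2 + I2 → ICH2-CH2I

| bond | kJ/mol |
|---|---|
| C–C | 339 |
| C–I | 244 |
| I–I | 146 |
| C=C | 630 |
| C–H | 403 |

ΔH ≈ −51 kJ

Bonds broken (reactants):
  C–H: 4 × 403 = 1612
  C=C: 1 × 630 = 630
  I–I: 1 × 146 = 146
  Σ(broken) = 2388 kJ
Bonds formed (products):
  C–C: 1 × 339 = 339
  C–H: 4 × 403 = 1612
  C–I: 2 × 244 = 488
  Σ(formed) = 2439 kJ
ΔH = Σ(broken) − Σ(formed) = 2388 − 2439 = −51 kJ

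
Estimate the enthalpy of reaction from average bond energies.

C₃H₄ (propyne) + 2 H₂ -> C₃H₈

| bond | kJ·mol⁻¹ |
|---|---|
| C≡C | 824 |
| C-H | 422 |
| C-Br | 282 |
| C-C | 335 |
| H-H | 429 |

Bonds broken (reactants):
  C≡C: 1 × 824 = 824
  C-C: 1 × 335 = 335
  C-H: 4 × 422 = 1688
  H-H: 2 × 429 = 858
  Σ(broken) = 3705 kJ
Bonds formed (products):
  C-C: 2 × 335 = 670
  C-H: 8 × 422 = 3376
  Σ(formed) = 4046 kJ
ΔH = Σ(broken) − Σ(formed) = 3705 − 4046 = −341 kJ

ΔH ≈ −341 kJ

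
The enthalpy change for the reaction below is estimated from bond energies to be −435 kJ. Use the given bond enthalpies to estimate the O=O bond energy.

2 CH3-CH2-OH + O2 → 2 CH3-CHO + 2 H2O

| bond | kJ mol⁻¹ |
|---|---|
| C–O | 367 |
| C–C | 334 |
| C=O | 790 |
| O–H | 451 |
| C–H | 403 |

Let D be the O=O bond energy.
Σ(broken) = 2×334 + 10×403 + 2×367 + 2×451 + 1×D = 6334 + D
Σ(formed) = 2×334 + 8×403 + 2×790 + 4×451 = 7276
ΔH = Σ(broken) − Σ(formed) = (6334 + D) − (7276) = −942 + D
Setting this equal to −435 kJ gives D = 507 kJ/mol.

D(O=O) ≈ 507 kJ/mol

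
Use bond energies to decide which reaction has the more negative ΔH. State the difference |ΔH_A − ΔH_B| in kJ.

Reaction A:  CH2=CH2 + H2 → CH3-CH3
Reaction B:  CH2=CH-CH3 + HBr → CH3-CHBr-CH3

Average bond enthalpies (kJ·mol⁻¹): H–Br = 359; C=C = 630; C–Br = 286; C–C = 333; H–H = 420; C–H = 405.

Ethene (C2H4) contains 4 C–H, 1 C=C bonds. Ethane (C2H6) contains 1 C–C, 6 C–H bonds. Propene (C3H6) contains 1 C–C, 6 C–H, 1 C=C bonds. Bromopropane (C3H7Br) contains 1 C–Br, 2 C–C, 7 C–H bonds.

Reaction A, by 58 kJ

Reaction A:
  Bonds broken (reactants):
    C–H: 4 × 405 = 1620
    C=C: 1 × 630 = 630
    H–H: 1 × 420 = 420
    Σ(broken) = 2670 kJ
  Bonds formed (products):
    C–C: 1 × 333 = 333
    C–H: 6 × 405 = 2430
    Σ(formed) = 2763 kJ
  ΔH_A = 2670 − 2763 = −93 kJ
Reaction B:
  Bonds broken (reactants):
    C–C: 1 × 333 = 333
    C–H: 6 × 405 = 2430
    C=C: 1 × 630 = 630
    H–Br: 1 × 359 = 359
    Σ(broken) = 3752 kJ
  Bonds formed (products):
    C–Br: 1 × 286 = 286
    C–C: 2 × 333 = 666
    C–H: 7 × 405 = 2835
    Σ(formed) = 3787 kJ
  ΔH_B = 3752 − 3787 = −35 kJ
ΔH_A − ΔH_B = −58 kJ, so reaction A has the more negative ΔH; |ΔH_A − ΔH_B| = 58 kJ.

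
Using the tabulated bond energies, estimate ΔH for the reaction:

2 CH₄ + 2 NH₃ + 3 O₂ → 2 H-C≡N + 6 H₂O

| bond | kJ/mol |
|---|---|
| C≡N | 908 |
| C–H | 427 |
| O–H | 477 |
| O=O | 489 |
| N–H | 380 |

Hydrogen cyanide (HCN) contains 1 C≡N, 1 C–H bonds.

Bonds broken (reactants):
  C–H: 8 × 427 = 3416
  N–H: 6 × 380 = 2280
  O=O: 3 × 489 = 1467
  Σ(broken) = 7163 kJ
Bonds formed (products):
  C≡N: 2 × 908 = 1816
  C–H: 2 × 427 = 854
  O–H: 12 × 477 = 5724
  Σ(formed) = 8394 kJ
ΔH = Σ(broken) − Σ(formed) = 7163 − 8394 = −1231 kJ

ΔH ≈ −1231 kJ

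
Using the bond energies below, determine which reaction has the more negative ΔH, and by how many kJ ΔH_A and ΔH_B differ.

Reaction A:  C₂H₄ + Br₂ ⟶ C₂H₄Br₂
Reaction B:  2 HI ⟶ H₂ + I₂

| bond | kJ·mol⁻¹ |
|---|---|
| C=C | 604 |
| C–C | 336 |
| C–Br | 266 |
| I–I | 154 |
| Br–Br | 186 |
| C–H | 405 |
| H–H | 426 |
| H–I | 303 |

Reaction A, by 104 kJ

Reaction A:
  Bonds broken (reactants):
    Br–Br: 1 × 186 = 186
    C–H: 4 × 405 = 1620
    C=C: 1 × 604 = 604
    Σ(broken) = 2410 kJ
  Bonds formed (products):
    C–Br: 2 × 266 = 532
    C–C: 1 × 336 = 336
    C–H: 4 × 405 = 1620
    Σ(formed) = 2488 kJ
  ΔH_A = 2410 − 2488 = −78 kJ
Reaction B:
  Bonds broken (reactants):
    H–I: 2 × 303 = 606
    Σ(broken) = 606 kJ
  Bonds formed (products):
    H–H: 1 × 426 = 426
    I–I: 1 × 154 = 154
    Σ(formed) = 580 kJ
  ΔH_B = 606 − 580 = +26 kJ
ΔH_A − ΔH_B = −104 kJ, so reaction A has the more negative ΔH; |ΔH_A − ΔH_B| = 104 kJ.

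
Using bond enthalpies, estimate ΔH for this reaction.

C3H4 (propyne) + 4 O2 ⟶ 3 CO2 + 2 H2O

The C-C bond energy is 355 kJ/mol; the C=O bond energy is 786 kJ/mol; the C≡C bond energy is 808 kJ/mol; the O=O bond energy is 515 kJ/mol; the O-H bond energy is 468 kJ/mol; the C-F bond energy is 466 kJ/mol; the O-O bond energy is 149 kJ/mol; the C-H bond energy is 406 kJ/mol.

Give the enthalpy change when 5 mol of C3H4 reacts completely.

ΔH = −8705 kJ

Bonds broken (reactants):
  C≡C: 1 × 808 = 808
  C-C: 1 × 355 = 355
  C-H: 4 × 406 = 1624
  O=O: 4 × 515 = 2060
  Σ(broken) = 4847 kJ
Bonds formed (products):
  C=O: 6 × 786 = 4716
  O-H: 4 × 468 = 1872
  Σ(formed) = 6588 kJ
ΔH = Σ(broken) − Σ(formed) = 4847 − 6588 = −1741 kJ
For 5× the reaction as written: 5 × (−1741) = −8705 kJ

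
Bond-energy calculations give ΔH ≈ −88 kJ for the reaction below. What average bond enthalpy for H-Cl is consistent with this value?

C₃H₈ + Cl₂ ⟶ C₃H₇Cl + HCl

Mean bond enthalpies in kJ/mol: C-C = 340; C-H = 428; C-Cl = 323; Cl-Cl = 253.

Let D be the H-Cl bond energy.
Σ(broken) = 2×340 + 8×428 + 1×253 = 4357
Σ(formed) = 2×340 + 1×323 + 7×428 + 1×D = 3999 + D
ΔH = Σ(broken) − Σ(formed) = (4357) − (3999 + D) = +358 − D
Setting this equal to −88 kJ gives D = 446 kJ/mol.

D(H-Cl) ≈ 446 kJ/mol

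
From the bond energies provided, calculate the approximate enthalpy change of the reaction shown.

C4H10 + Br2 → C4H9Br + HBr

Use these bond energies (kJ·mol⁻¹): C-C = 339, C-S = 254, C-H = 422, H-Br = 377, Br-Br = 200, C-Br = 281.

Bonds broken (reactants):
  Br-Br: 1 × 200 = 200
  C-C: 3 × 339 = 1017
  C-H: 10 × 422 = 4220
  Σ(broken) = 5437 kJ
Bonds formed (products):
  C-Br: 1 × 281 = 281
  C-C: 3 × 339 = 1017
  C-H: 9 × 422 = 3798
  H-Br: 1 × 377 = 377
  Σ(formed) = 5473 kJ
ΔH = Σ(broken) − Σ(formed) = 5437 − 5473 = −36 kJ

ΔH ≈ −36 kJ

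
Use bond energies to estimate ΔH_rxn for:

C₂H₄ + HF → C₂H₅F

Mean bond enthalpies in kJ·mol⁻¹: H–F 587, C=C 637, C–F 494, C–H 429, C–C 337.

Bonds broken (reactants):
  C–H: 4 × 429 = 1716
  C=C: 1 × 637 = 637
  H–F: 1 × 587 = 587
  Σ(broken) = 2940 kJ
Bonds formed (products):
  C–C: 1 × 337 = 337
  C–F: 1 × 494 = 494
  C–H: 5 × 429 = 2145
  Σ(formed) = 2976 kJ
ΔH = Σ(broken) − Σ(formed) = 2940 − 2976 = −36 kJ

ΔH ≈ −36 kJ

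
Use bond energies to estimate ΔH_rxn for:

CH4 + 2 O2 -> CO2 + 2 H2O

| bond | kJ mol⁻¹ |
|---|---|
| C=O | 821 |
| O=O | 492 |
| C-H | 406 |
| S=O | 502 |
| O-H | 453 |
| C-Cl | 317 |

ΔH ≈ −846 kJ

Bonds broken (reactants):
  C-H: 4 × 406 = 1624
  O=O: 2 × 492 = 984
  Σ(broken) = 2608 kJ
Bonds formed (products):
  C=O: 2 × 821 = 1642
  O-H: 4 × 453 = 1812
  Σ(formed) = 3454 kJ
ΔH = Σ(broken) − Σ(formed) = 2608 − 3454 = −846 kJ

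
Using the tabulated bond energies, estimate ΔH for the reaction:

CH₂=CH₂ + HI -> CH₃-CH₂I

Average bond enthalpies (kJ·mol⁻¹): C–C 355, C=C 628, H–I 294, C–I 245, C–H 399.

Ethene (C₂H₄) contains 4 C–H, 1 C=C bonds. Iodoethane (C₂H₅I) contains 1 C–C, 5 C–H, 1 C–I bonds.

ΔH ≈ −77 kJ

Bonds broken (reactants):
  C–H: 4 × 399 = 1596
  C=C: 1 × 628 = 628
  H–I: 1 × 294 = 294
  Σ(broken) = 2518 kJ
Bonds formed (products):
  C–C: 1 × 355 = 355
  C–H: 5 × 399 = 1995
  C–I: 1 × 245 = 245
  Σ(formed) = 2595 kJ
ΔH = Σ(broken) − Σ(formed) = 2518 − 2595 = −77 kJ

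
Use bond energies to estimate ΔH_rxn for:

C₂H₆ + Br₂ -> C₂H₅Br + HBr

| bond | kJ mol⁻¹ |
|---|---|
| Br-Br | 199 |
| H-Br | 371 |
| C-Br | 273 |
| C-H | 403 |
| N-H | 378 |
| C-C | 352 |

ΔH ≈ −42 kJ

Bonds broken (reactants):
  Br-Br: 1 × 199 = 199
  C-C: 1 × 352 = 352
  C-H: 6 × 403 = 2418
  Σ(broken) = 2969 kJ
Bonds formed (products):
  C-Br: 1 × 273 = 273
  C-C: 1 × 352 = 352
  C-H: 5 × 403 = 2015
  H-Br: 1 × 371 = 371
  Σ(formed) = 3011 kJ
ΔH = Σ(broken) − Σ(formed) = 2969 − 3011 = −42 kJ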